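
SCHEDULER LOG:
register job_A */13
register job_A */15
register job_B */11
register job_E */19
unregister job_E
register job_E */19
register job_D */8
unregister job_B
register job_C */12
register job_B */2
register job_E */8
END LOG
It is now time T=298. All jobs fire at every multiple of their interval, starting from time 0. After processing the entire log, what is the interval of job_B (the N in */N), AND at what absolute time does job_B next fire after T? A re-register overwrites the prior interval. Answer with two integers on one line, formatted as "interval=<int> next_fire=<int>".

Op 1: register job_A */13 -> active={job_A:*/13}
Op 2: register job_A */15 -> active={job_A:*/15}
Op 3: register job_B */11 -> active={job_A:*/15, job_B:*/11}
Op 4: register job_E */19 -> active={job_A:*/15, job_B:*/11, job_E:*/19}
Op 5: unregister job_E -> active={job_A:*/15, job_B:*/11}
Op 6: register job_E */19 -> active={job_A:*/15, job_B:*/11, job_E:*/19}
Op 7: register job_D */8 -> active={job_A:*/15, job_B:*/11, job_D:*/8, job_E:*/19}
Op 8: unregister job_B -> active={job_A:*/15, job_D:*/8, job_E:*/19}
Op 9: register job_C */12 -> active={job_A:*/15, job_C:*/12, job_D:*/8, job_E:*/19}
Op 10: register job_B */2 -> active={job_A:*/15, job_B:*/2, job_C:*/12, job_D:*/8, job_E:*/19}
Op 11: register job_E */8 -> active={job_A:*/15, job_B:*/2, job_C:*/12, job_D:*/8, job_E:*/8}
Final interval of job_B = 2
Next fire of job_B after T=298: (298//2+1)*2 = 300

Answer: interval=2 next_fire=300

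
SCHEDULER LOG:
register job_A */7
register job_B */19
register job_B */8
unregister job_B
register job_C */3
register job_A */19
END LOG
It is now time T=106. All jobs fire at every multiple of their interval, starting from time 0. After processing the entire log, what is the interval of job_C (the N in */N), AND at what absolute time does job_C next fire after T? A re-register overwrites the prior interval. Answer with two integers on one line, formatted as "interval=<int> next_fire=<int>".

Answer: interval=3 next_fire=108

Derivation:
Op 1: register job_A */7 -> active={job_A:*/7}
Op 2: register job_B */19 -> active={job_A:*/7, job_B:*/19}
Op 3: register job_B */8 -> active={job_A:*/7, job_B:*/8}
Op 4: unregister job_B -> active={job_A:*/7}
Op 5: register job_C */3 -> active={job_A:*/7, job_C:*/3}
Op 6: register job_A */19 -> active={job_A:*/19, job_C:*/3}
Final interval of job_C = 3
Next fire of job_C after T=106: (106//3+1)*3 = 108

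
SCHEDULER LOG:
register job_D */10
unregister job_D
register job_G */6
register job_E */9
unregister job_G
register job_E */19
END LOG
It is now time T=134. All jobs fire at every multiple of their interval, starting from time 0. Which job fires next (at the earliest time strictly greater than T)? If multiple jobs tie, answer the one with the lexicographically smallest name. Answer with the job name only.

Answer: job_E

Derivation:
Op 1: register job_D */10 -> active={job_D:*/10}
Op 2: unregister job_D -> active={}
Op 3: register job_G */6 -> active={job_G:*/6}
Op 4: register job_E */9 -> active={job_E:*/9, job_G:*/6}
Op 5: unregister job_G -> active={job_E:*/9}
Op 6: register job_E */19 -> active={job_E:*/19}
  job_E: interval 19, next fire after T=134 is 152
Earliest = 152, winner (lex tiebreak) = job_E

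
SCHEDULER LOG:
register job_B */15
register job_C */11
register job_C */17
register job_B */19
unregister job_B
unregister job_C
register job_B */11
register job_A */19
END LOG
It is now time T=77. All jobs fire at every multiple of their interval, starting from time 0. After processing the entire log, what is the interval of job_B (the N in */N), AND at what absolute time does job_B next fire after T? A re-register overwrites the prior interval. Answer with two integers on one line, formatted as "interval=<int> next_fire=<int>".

Op 1: register job_B */15 -> active={job_B:*/15}
Op 2: register job_C */11 -> active={job_B:*/15, job_C:*/11}
Op 3: register job_C */17 -> active={job_B:*/15, job_C:*/17}
Op 4: register job_B */19 -> active={job_B:*/19, job_C:*/17}
Op 5: unregister job_B -> active={job_C:*/17}
Op 6: unregister job_C -> active={}
Op 7: register job_B */11 -> active={job_B:*/11}
Op 8: register job_A */19 -> active={job_A:*/19, job_B:*/11}
Final interval of job_B = 11
Next fire of job_B after T=77: (77//11+1)*11 = 88

Answer: interval=11 next_fire=88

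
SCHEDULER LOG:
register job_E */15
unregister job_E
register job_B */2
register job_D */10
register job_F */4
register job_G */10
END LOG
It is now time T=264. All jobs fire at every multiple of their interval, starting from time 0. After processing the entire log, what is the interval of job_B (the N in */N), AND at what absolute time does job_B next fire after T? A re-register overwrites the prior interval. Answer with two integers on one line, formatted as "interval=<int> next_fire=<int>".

Op 1: register job_E */15 -> active={job_E:*/15}
Op 2: unregister job_E -> active={}
Op 3: register job_B */2 -> active={job_B:*/2}
Op 4: register job_D */10 -> active={job_B:*/2, job_D:*/10}
Op 5: register job_F */4 -> active={job_B:*/2, job_D:*/10, job_F:*/4}
Op 6: register job_G */10 -> active={job_B:*/2, job_D:*/10, job_F:*/4, job_G:*/10}
Final interval of job_B = 2
Next fire of job_B after T=264: (264//2+1)*2 = 266

Answer: interval=2 next_fire=266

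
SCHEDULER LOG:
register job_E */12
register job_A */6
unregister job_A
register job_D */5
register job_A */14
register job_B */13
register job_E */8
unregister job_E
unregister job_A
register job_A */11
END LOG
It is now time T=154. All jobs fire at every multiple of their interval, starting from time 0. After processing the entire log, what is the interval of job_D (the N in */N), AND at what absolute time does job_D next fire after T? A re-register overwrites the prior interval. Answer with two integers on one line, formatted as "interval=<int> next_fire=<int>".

Op 1: register job_E */12 -> active={job_E:*/12}
Op 2: register job_A */6 -> active={job_A:*/6, job_E:*/12}
Op 3: unregister job_A -> active={job_E:*/12}
Op 4: register job_D */5 -> active={job_D:*/5, job_E:*/12}
Op 5: register job_A */14 -> active={job_A:*/14, job_D:*/5, job_E:*/12}
Op 6: register job_B */13 -> active={job_A:*/14, job_B:*/13, job_D:*/5, job_E:*/12}
Op 7: register job_E */8 -> active={job_A:*/14, job_B:*/13, job_D:*/5, job_E:*/8}
Op 8: unregister job_E -> active={job_A:*/14, job_B:*/13, job_D:*/5}
Op 9: unregister job_A -> active={job_B:*/13, job_D:*/5}
Op 10: register job_A */11 -> active={job_A:*/11, job_B:*/13, job_D:*/5}
Final interval of job_D = 5
Next fire of job_D after T=154: (154//5+1)*5 = 155

Answer: interval=5 next_fire=155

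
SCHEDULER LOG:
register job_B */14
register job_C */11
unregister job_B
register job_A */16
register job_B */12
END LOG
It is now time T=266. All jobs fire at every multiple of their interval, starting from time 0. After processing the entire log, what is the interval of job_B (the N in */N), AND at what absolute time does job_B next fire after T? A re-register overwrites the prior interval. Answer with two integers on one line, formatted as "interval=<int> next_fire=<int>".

Answer: interval=12 next_fire=276

Derivation:
Op 1: register job_B */14 -> active={job_B:*/14}
Op 2: register job_C */11 -> active={job_B:*/14, job_C:*/11}
Op 3: unregister job_B -> active={job_C:*/11}
Op 4: register job_A */16 -> active={job_A:*/16, job_C:*/11}
Op 5: register job_B */12 -> active={job_A:*/16, job_B:*/12, job_C:*/11}
Final interval of job_B = 12
Next fire of job_B after T=266: (266//12+1)*12 = 276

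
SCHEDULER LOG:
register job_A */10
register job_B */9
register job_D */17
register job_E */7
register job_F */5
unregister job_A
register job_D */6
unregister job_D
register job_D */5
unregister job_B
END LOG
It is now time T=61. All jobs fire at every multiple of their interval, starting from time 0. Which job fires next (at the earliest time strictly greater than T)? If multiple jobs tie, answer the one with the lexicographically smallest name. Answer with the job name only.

Op 1: register job_A */10 -> active={job_A:*/10}
Op 2: register job_B */9 -> active={job_A:*/10, job_B:*/9}
Op 3: register job_D */17 -> active={job_A:*/10, job_B:*/9, job_D:*/17}
Op 4: register job_E */7 -> active={job_A:*/10, job_B:*/9, job_D:*/17, job_E:*/7}
Op 5: register job_F */5 -> active={job_A:*/10, job_B:*/9, job_D:*/17, job_E:*/7, job_F:*/5}
Op 6: unregister job_A -> active={job_B:*/9, job_D:*/17, job_E:*/7, job_F:*/5}
Op 7: register job_D */6 -> active={job_B:*/9, job_D:*/6, job_E:*/7, job_F:*/5}
Op 8: unregister job_D -> active={job_B:*/9, job_E:*/7, job_F:*/5}
Op 9: register job_D */5 -> active={job_B:*/9, job_D:*/5, job_E:*/7, job_F:*/5}
Op 10: unregister job_B -> active={job_D:*/5, job_E:*/7, job_F:*/5}
  job_D: interval 5, next fire after T=61 is 65
  job_E: interval 7, next fire after T=61 is 63
  job_F: interval 5, next fire after T=61 is 65
Earliest = 63, winner (lex tiebreak) = job_E

Answer: job_E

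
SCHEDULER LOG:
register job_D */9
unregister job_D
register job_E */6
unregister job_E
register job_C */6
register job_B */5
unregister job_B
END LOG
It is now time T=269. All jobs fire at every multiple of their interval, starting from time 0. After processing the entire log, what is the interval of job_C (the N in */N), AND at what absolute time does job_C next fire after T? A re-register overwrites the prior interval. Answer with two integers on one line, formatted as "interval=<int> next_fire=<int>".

Op 1: register job_D */9 -> active={job_D:*/9}
Op 2: unregister job_D -> active={}
Op 3: register job_E */6 -> active={job_E:*/6}
Op 4: unregister job_E -> active={}
Op 5: register job_C */6 -> active={job_C:*/6}
Op 6: register job_B */5 -> active={job_B:*/5, job_C:*/6}
Op 7: unregister job_B -> active={job_C:*/6}
Final interval of job_C = 6
Next fire of job_C after T=269: (269//6+1)*6 = 270

Answer: interval=6 next_fire=270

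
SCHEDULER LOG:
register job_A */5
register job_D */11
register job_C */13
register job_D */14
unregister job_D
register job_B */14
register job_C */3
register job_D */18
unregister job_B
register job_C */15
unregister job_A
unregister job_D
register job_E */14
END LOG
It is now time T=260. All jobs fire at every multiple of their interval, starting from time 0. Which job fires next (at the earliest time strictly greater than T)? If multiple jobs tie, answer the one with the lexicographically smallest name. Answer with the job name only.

Op 1: register job_A */5 -> active={job_A:*/5}
Op 2: register job_D */11 -> active={job_A:*/5, job_D:*/11}
Op 3: register job_C */13 -> active={job_A:*/5, job_C:*/13, job_D:*/11}
Op 4: register job_D */14 -> active={job_A:*/5, job_C:*/13, job_D:*/14}
Op 5: unregister job_D -> active={job_A:*/5, job_C:*/13}
Op 6: register job_B */14 -> active={job_A:*/5, job_B:*/14, job_C:*/13}
Op 7: register job_C */3 -> active={job_A:*/5, job_B:*/14, job_C:*/3}
Op 8: register job_D */18 -> active={job_A:*/5, job_B:*/14, job_C:*/3, job_D:*/18}
Op 9: unregister job_B -> active={job_A:*/5, job_C:*/3, job_D:*/18}
Op 10: register job_C */15 -> active={job_A:*/5, job_C:*/15, job_D:*/18}
Op 11: unregister job_A -> active={job_C:*/15, job_D:*/18}
Op 12: unregister job_D -> active={job_C:*/15}
Op 13: register job_E */14 -> active={job_C:*/15, job_E:*/14}
  job_C: interval 15, next fire after T=260 is 270
  job_E: interval 14, next fire after T=260 is 266
Earliest = 266, winner (lex tiebreak) = job_E

Answer: job_E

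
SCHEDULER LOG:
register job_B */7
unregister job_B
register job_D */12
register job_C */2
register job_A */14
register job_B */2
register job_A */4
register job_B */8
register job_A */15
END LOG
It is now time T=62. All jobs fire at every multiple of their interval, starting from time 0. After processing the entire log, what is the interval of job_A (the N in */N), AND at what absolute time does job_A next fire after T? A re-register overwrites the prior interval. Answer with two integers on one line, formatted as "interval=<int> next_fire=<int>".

Op 1: register job_B */7 -> active={job_B:*/7}
Op 2: unregister job_B -> active={}
Op 3: register job_D */12 -> active={job_D:*/12}
Op 4: register job_C */2 -> active={job_C:*/2, job_D:*/12}
Op 5: register job_A */14 -> active={job_A:*/14, job_C:*/2, job_D:*/12}
Op 6: register job_B */2 -> active={job_A:*/14, job_B:*/2, job_C:*/2, job_D:*/12}
Op 7: register job_A */4 -> active={job_A:*/4, job_B:*/2, job_C:*/2, job_D:*/12}
Op 8: register job_B */8 -> active={job_A:*/4, job_B:*/8, job_C:*/2, job_D:*/12}
Op 9: register job_A */15 -> active={job_A:*/15, job_B:*/8, job_C:*/2, job_D:*/12}
Final interval of job_A = 15
Next fire of job_A after T=62: (62//15+1)*15 = 75

Answer: interval=15 next_fire=75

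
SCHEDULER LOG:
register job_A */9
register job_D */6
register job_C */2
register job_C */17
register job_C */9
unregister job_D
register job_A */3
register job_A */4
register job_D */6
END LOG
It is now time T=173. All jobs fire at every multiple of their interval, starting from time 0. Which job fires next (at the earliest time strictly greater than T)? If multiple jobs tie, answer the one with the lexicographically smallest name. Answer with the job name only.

Op 1: register job_A */9 -> active={job_A:*/9}
Op 2: register job_D */6 -> active={job_A:*/9, job_D:*/6}
Op 3: register job_C */2 -> active={job_A:*/9, job_C:*/2, job_D:*/6}
Op 4: register job_C */17 -> active={job_A:*/9, job_C:*/17, job_D:*/6}
Op 5: register job_C */9 -> active={job_A:*/9, job_C:*/9, job_D:*/6}
Op 6: unregister job_D -> active={job_A:*/9, job_C:*/9}
Op 7: register job_A */3 -> active={job_A:*/3, job_C:*/9}
Op 8: register job_A */4 -> active={job_A:*/4, job_C:*/9}
Op 9: register job_D */6 -> active={job_A:*/4, job_C:*/9, job_D:*/6}
  job_A: interval 4, next fire after T=173 is 176
  job_C: interval 9, next fire after T=173 is 180
  job_D: interval 6, next fire after T=173 is 174
Earliest = 174, winner (lex tiebreak) = job_D

Answer: job_D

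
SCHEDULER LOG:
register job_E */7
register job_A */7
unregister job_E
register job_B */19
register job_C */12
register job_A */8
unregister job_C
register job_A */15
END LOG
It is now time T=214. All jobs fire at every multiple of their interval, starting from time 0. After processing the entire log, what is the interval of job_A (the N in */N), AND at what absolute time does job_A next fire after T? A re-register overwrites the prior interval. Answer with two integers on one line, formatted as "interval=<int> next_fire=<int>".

Op 1: register job_E */7 -> active={job_E:*/7}
Op 2: register job_A */7 -> active={job_A:*/7, job_E:*/7}
Op 3: unregister job_E -> active={job_A:*/7}
Op 4: register job_B */19 -> active={job_A:*/7, job_B:*/19}
Op 5: register job_C */12 -> active={job_A:*/7, job_B:*/19, job_C:*/12}
Op 6: register job_A */8 -> active={job_A:*/8, job_B:*/19, job_C:*/12}
Op 7: unregister job_C -> active={job_A:*/8, job_B:*/19}
Op 8: register job_A */15 -> active={job_A:*/15, job_B:*/19}
Final interval of job_A = 15
Next fire of job_A after T=214: (214//15+1)*15 = 225

Answer: interval=15 next_fire=225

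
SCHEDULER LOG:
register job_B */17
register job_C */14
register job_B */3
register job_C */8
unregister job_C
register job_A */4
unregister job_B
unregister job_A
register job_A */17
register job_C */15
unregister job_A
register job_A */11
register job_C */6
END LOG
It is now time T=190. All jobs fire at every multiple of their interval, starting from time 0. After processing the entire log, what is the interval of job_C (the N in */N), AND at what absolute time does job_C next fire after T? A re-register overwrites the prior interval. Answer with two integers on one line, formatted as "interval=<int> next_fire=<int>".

Op 1: register job_B */17 -> active={job_B:*/17}
Op 2: register job_C */14 -> active={job_B:*/17, job_C:*/14}
Op 3: register job_B */3 -> active={job_B:*/3, job_C:*/14}
Op 4: register job_C */8 -> active={job_B:*/3, job_C:*/8}
Op 5: unregister job_C -> active={job_B:*/3}
Op 6: register job_A */4 -> active={job_A:*/4, job_B:*/3}
Op 7: unregister job_B -> active={job_A:*/4}
Op 8: unregister job_A -> active={}
Op 9: register job_A */17 -> active={job_A:*/17}
Op 10: register job_C */15 -> active={job_A:*/17, job_C:*/15}
Op 11: unregister job_A -> active={job_C:*/15}
Op 12: register job_A */11 -> active={job_A:*/11, job_C:*/15}
Op 13: register job_C */6 -> active={job_A:*/11, job_C:*/6}
Final interval of job_C = 6
Next fire of job_C after T=190: (190//6+1)*6 = 192

Answer: interval=6 next_fire=192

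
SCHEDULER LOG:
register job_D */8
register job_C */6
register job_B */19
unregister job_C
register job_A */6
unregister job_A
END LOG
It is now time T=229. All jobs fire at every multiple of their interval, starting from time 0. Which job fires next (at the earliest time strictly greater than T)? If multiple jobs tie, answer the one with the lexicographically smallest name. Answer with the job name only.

Answer: job_D

Derivation:
Op 1: register job_D */8 -> active={job_D:*/8}
Op 2: register job_C */6 -> active={job_C:*/6, job_D:*/8}
Op 3: register job_B */19 -> active={job_B:*/19, job_C:*/6, job_D:*/8}
Op 4: unregister job_C -> active={job_B:*/19, job_D:*/8}
Op 5: register job_A */6 -> active={job_A:*/6, job_B:*/19, job_D:*/8}
Op 6: unregister job_A -> active={job_B:*/19, job_D:*/8}
  job_B: interval 19, next fire after T=229 is 247
  job_D: interval 8, next fire after T=229 is 232
Earliest = 232, winner (lex tiebreak) = job_D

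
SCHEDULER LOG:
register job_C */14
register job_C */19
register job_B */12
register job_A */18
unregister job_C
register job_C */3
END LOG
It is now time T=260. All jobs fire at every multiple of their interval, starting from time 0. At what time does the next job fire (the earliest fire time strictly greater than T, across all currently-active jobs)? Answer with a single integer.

Answer: 261

Derivation:
Op 1: register job_C */14 -> active={job_C:*/14}
Op 2: register job_C */19 -> active={job_C:*/19}
Op 3: register job_B */12 -> active={job_B:*/12, job_C:*/19}
Op 4: register job_A */18 -> active={job_A:*/18, job_B:*/12, job_C:*/19}
Op 5: unregister job_C -> active={job_A:*/18, job_B:*/12}
Op 6: register job_C */3 -> active={job_A:*/18, job_B:*/12, job_C:*/3}
  job_A: interval 18, next fire after T=260 is 270
  job_B: interval 12, next fire after T=260 is 264
  job_C: interval 3, next fire after T=260 is 261
Earliest fire time = 261 (job job_C)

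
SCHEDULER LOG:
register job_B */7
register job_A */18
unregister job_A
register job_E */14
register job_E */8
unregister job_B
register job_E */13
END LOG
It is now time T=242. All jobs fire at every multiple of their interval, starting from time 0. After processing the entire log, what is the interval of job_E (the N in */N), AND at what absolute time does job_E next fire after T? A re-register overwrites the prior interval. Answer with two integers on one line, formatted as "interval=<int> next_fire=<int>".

Answer: interval=13 next_fire=247

Derivation:
Op 1: register job_B */7 -> active={job_B:*/7}
Op 2: register job_A */18 -> active={job_A:*/18, job_B:*/7}
Op 3: unregister job_A -> active={job_B:*/7}
Op 4: register job_E */14 -> active={job_B:*/7, job_E:*/14}
Op 5: register job_E */8 -> active={job_B:*/7, job_E:*/8}
Op 6: unregister job_B -> active={job_E:*/8}
Op 7: register job_E */13 -> active={job_E:*/13}
Final interval of job_E = 13
Next fire of job_E after T=242: (242//13+1)*13 = 247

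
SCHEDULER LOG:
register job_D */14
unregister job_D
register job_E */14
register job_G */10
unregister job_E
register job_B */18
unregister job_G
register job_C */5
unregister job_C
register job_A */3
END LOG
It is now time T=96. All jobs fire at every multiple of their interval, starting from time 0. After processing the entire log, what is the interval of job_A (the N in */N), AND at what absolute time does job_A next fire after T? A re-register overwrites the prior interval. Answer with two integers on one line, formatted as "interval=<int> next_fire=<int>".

Answer: interval=3 next_fire=99

Derivation:
Op 1: register job_D */14 -> active={job_D:*/14}
Op 2: unregister job_D -> active={}
Op 3: register job_E */14 -> active={job_E:*/14}
Op 4: register job_G */10 -> active={job_E:*/14, job_G:*/10}
Op 5: unregister job_E -> active={job_G:*/10}
Op 6: register job_B */18 -> active={job_B:*/18, job_G:*/10}
Op 7: unregister job_G -> active={job_B:*/18}
Op 8: register job_C */5 -> active={job_B:*/18, job_C:*/5}
Op 9: unregister job_C -> active={job_B:*/18}
Op 10: register job_A */3 -> active={job_A:*/3, job_B:*/18}
Final interval of job_A = 3
Next fire of job_A after T=96: (96//3+1)*3 = 99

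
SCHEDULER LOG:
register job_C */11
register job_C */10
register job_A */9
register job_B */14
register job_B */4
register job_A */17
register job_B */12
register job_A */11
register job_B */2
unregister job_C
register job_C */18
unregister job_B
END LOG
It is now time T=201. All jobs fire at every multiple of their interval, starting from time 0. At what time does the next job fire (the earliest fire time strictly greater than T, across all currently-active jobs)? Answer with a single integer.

Op 1: register job_C */11 -> active={job_C:*/11}
Op 2: register job_C */10 -> active={job_C:*/10}
Op 3: register job_A */9 -> active={job_A:*/9, job_C:*/10}
Op 4: register job_B */14 -> active={job_A:*/9, job_B:*/14, job_C:*/10}
Op 5: register job_B */4 -> active={job_A:*/9, job_B:*/4, job_C:*/10}
Op 6: register job_A */17 -> active={job_A:*/17, job_B:*/4, job_C:*/10}
Op 7: register job_B */12 -> active={job_A:*/17, job_B:*/12, job_C:*/10}
Op 8: register job_A */11 -> active={job_A:*/11, job_B:*/12, job_C:*/10}
Op 9: register job_B */2 -> active={job_A:*/11, job_B:*/2, job_C:*/10}
Op 10: unregister job_C -> active={job_A:*/11, job_B:*/2}
Op 11: register job_C */18 -> active={job_A:*/11, job_B:*/2, job_C:*/18}
Op 12: unregister job_B -> active={job_A:*/11, job_C:*/18}
  job_A: interval 11, next fire after T=201 is 209
  job_C: interval 18, next fire after T=201 is 216
Earliest fire time = 209 (job job_A)

Answer: 209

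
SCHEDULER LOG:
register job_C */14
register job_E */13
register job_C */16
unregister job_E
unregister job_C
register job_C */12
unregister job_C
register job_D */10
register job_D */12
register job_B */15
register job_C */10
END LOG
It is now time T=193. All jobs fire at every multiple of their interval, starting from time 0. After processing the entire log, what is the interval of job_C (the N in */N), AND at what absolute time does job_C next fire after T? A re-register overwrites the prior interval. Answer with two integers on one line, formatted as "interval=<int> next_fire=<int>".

Op 1: register job_C */14 -> active={job_C:*/14}
Op 2: register job_E */13 -> active={job_C:*/14, job_E:*/13}
Op 3: register job_C */16 -> active={job_C:*/16, job_E:*/13}
Op 4: unregister job_E -> active={job_C:*/16}
Op 5: unregister job_C -> active={}
Op 6: register job_C */12 -> active={job_C:*/12}
Op 7: unregister job_C -> active={}
Op 8: register job_D */10 -> active={job_D:*/10}
Op 9: register job_D */12 -> active={job_D:*/12}
Op 10: register job_B */15 -> active={job_B:*/15, job_D:*/12}
Op 11: register job_C */10 -> active={job_B:*/15, job_C:*/10, job_D:*/12}
Final interval of job_C = 10
Next fire of job_C after T=193: (193//10+1)*10 = 200

Answer: interval=10 next_fire=200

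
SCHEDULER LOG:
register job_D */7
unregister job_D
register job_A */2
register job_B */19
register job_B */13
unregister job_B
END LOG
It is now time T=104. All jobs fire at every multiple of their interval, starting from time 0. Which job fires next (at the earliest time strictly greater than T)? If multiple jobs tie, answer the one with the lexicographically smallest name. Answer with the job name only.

Answer: job_A

Derivation:
Op 1: register job_D */7 -> active={job_D:*/7}
Op 2: unregister job_D -> active={}
Op 3: register job_A */2 -> active={job_A:*/2}
Op 4: register job_B */19 -> active={job_A:*/2, job_B:*/19}
Op 5: register job_B */13 -> active={job_A:*/2, job_B:*/13}
Op 6: unregister job_B -> active={job_A:*/2}
  job_A: interval 2, next fire after T=104 is 106
Earliest = 106, winner (lex tiebreak) = job_A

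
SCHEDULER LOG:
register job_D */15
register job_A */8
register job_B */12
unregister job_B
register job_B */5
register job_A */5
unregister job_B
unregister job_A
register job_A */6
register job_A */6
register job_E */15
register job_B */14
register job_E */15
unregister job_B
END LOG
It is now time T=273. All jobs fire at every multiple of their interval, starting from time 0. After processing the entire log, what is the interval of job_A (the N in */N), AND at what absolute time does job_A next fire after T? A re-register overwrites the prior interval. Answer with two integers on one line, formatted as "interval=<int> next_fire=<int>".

Answer: interval=6 next_fire=276

Derivation:
Op 1: register job_D */15 -> active={job_D:*/15}
Op 2: register job_A */8 -> active={job_A:*/8, job_D:*/15}
Op 3: register job_B */12 -> active={job_A:*/8, job_B:*/12, job_D:*/15}
Op 4: unregister job_B -> active={job_A:*/8, job_D:*/15}
Op 5: register job_B */5 -> active={job_A:*/8, job_B:*/5, job_D:*/15}
Op 6: register job_A */5 -> active={job_A:*/5, job_B:*/5, job_D:*/15}
Op 7: unregister job_B -> active={job_A:*/5, job_D:*/15}
Op 8: unregister job_A -> active={job_D:*/15}
Op 9: register job_A */6 -> active={job_A:*/6, job_D:*/15}
Op 10: register job_A */6 -> active={job_A:*/6, job_D:*/15}
Op 11: register job_E */15 -> active={job_A:*/6, job_D:*/15, job_E:*/15}
Op 12: register job_B */14 -> active={job_A:*/6, job_B:*/14, job_D:*/15, job_E:*/15}
Op 13: register job_E */15 -> active={job_A:*/6, job_B:*/14, job_D:*/15, job_E:*/15}
Op 14: unregister job_B -> active={job_A:*/6, job_D:*/15, job_E:*/15}
Final interval of job_A = 6
Next fire of job_A after T=273: (273//6+1)*6 = 276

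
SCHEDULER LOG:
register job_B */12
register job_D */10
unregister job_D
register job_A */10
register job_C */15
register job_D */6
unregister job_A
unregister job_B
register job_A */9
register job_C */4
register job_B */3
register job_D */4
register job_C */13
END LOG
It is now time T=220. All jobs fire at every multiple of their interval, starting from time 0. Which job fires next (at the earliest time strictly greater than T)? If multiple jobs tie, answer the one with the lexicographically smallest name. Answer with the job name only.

Op 1: register job_B */12 -> active={job_B:*/12}
Op 2: register job_D */10 -> active={job_B:*/12, job_D:*/10}
Op 3: unregister job_D -> active={job_B:*/12}
Op 4: register job_A */10 -> active={job_A:*/10, job_B:*/12}
Op 5: register job_C */15 -> active={job_A:*/10, job_B:*/12, job_C:*/15}
Op 6: register job_D */6 -> active={job_A:*/10, job_B:*/12, job_C:*/15, job_D:*/6}
Op 7: unregister job_A -> active={job_B:*/12, job_C:*/15, job_D:*/6}
Op 8: unregister job_B -> active={job_C:*/15, job_D:*/6}
Op 9: register job_A */9 -> active={job_A:*/9, job_C:*/15, job_D:*/6}
Op 10: register job_C */4 -> active={job_A:*/9, job_C:*/4, job_D:*/6}
Op 11: register job_B */3 -> active={job_A:*/9, job_B:*/3, job_C:*/4, job_D:*/6}
Op 12: register job_D */4 -> active={job_A:*/9, job_B:*/3, job_C:*/4, job_D:*/4}
Op 13: register job_C */13 -> active={job_A:*/9, job_B:*/3, job_C:*/13, job_D:*/4}
  job_A: interval 9, next fire after T=220 is 225
  job_B: interval 3, next fire after T=220 is 222
  job_C: interval 13, next fire after T=220 is 221
  job_D: interval 4, next fire after T=220 is 224
Earliest = 221, winner (lex tiebreak) = job_C

Answer: job_C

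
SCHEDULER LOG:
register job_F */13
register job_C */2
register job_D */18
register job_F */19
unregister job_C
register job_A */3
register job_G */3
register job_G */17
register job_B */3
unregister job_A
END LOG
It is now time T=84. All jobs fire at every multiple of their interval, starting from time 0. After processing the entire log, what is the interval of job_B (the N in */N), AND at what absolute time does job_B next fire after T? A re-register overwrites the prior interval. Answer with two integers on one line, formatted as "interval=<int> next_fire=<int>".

Answer: interval=3 next_fire=87

Derivation:
Op 1: register job_F */13 -> active={job_F:*/13}
Op 2: register job_C */2 -> active={job_C:*/2, job_F:*/13}
Op 3: register job_D */18 -> active={job_C:*/2, job_D:*/18, job_F:*/13}
Op 4: register job_F */19 -> active={job_C:*/2, job_D:*/18, job_F:*/19}
Op 5: unregister job_C -> active={job_D:*/18, job_F:*/19}
Op 6: register job_A */3 -> active={job_A:*/3, job_D:*/18, job_F:*/19}
Op 7: register job_G */3 -> active={job_A:*/3, job_D:*/18, job_F:*/19, job_G:*/3}
Op 8: register job_G */17 -> active={job_A:*/3, job_D:*/18, job_F:*/19, job_G:*/17}
Op 9: register job_B */3 -> active={job_A:*/3, job_B:*/3, job_D:*/18, job_F:*/19, job_G:*/17}
Op 10: unregister job_A -> active={job_B:*/3, job_D:*/18, job_F:*/19, job_G:*/17}
Final interval of job_B = 3
Next fire of job_B after T=84: (84//3+1)*3 = 87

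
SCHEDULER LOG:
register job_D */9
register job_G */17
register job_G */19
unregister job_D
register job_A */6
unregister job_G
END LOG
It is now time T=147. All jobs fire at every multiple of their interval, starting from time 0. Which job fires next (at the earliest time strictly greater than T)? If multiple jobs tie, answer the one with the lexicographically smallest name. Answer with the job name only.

Op 1: register job_D */9 -> active={job_D:*/9}
Op 2: register job_G */17 -> active={job_D:*/9, job_G:*/17}
Op 3: register job_G */19 -> active={job_D:*/9, job_G:*/19}
Op 4: unregister job_D -> active={job_G:*/19}
Op 5: register job_A */6 -> active={job_A:*/6, job_G:*/19}
Op 6: unregister job_G -> active={job_A:*/6}
  job_A: interval 6, next fire after T=147 is 150
Earliest = 150, winner (lex tiebreak) = job_A

Answer: job_A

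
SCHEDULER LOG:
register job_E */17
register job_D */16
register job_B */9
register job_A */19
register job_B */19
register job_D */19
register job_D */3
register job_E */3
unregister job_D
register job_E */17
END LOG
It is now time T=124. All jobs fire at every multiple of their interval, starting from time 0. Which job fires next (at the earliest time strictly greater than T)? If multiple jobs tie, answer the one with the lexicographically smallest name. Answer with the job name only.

Op 1: register job_E */17 -> active={job_E:*/17}
Op 2: register job_D */16 -> active={job_D:*/16, job_E:*/17}
Op 3: register job_B */9 -> active={job_B:*/9, job_D:*/16, job_E:*/17}
Op 4: register job_A */19 -> active={job_A:*/19, job_B:*/9, job_D:*/16, job_E:*/17}
Op 5: register job_B */19 -> active={job_A:*/19, job_B:*/19, job_D:*/16, job_E:*/17}
Op 6: register job_D */19 -> active={job_A:*/19, job_B:*/19, job_D:*/19, job_E:*/17}
Op 7: register job_D */3 -> active={job_A:*/19, job_B:*/19, job_D:*/3, job_E:*/17}
Op 8: register job_E */3 -> active={job_A:*/19, job_B:*/19, job_D:*/3, job_E:*/3}
Op 9: unregister job_D -> active={job_A:*/19, job_B:*/19, job_E:*/3}
Op 10: register job_E */17 -> active={job_A:*/19, job_B:*/19, job_E:*/17}
  job_A: interval 19, next fire after T=124 is 133
  job_B: interval 19, next fire after T=124 is 133
  job_E: interval 17, next fire after T=124 is 136
Earliest = 133, winner (lex tiebreak) = job_A

Answer: job_A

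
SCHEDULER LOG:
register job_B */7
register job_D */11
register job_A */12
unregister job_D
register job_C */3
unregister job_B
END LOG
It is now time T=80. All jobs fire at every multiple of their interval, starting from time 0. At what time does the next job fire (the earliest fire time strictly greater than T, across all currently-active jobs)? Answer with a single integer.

Op 1: register job_B */7 -> active={job_B:*/7}
Op 2: register job_D */11 -> active={job_B:*/7, job_D:*/11}
Op 3: register job_A */12 -> active={job_A:*/12, job_B:*/7, job_D:*/11}
Op 4: unregister job_D -> active={job_A:*/12, job_B:*/7}
Op 5: register job_C */3 -> active={job_A:*/12, job_B:*/7, job_C:*/3}
Op 6: unregister job_B -> active={job_A:*/12, job_C:*/3}
  job_A: interval 12, next fire after T=80 is 84
  job_C: interval 3, next fire after T=80 is 81
Earliest fire time = 81 (job job_C)

Answer: 81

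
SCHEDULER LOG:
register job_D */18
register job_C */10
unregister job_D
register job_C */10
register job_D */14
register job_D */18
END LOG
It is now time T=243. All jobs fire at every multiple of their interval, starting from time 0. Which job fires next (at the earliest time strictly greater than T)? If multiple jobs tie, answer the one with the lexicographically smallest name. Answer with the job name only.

Answer: job_C

Derivation:
Op 1: register job_D */18 -> active={job_D:*/18}
Op 2: register job_C */10 -> active={job_C:*/10, job_D:*/18}
Op 3: unregister job_D -> active={job_C:*/10}
Op 4: register job_C */10 -> active={job_C:*/10}
Op 5: register job_D */14 -> active={job_C:*/10, job_D:*/14}
Op 6: register job_D */18 -> active={job_C:*/10, job_D:*/18}
  job_C: interval 10, next fire after T=243 is 250
  job_D: interval 18, next fire after T=243 is 252
Earliest = 250, winner (lex tiebreak) = job_C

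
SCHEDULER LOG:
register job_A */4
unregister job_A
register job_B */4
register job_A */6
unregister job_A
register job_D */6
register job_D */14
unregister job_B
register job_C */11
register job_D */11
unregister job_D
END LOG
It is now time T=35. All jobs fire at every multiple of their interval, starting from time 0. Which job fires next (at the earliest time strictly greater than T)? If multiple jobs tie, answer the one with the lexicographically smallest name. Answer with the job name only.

Op 1: register job_A */4 -> active={job_A:*/4}
Op 2: unregister job_A -> active={}
Op 3: register job_B */4 -> active={job_B:*/4}
Op 4: register job_A */6 -> active={job_A:*/6, job_B:*/4}
Op 5: unregister job_A -> active={job_B:*/4}
Op 6: register job_D */6 -> active={job_B:*/4, job_D:*/6}
Op 7: register job_D */14 -> active={job_B:*/4, job_D:*/14}
Op 8: unregister job_B -> active={job_D:*/14}
Op 9: register job_C */11 -> active={job_C:*/11, job_D:*/14}
Op 10: register job_D */11 -> active={job_C:*/11, job_D:*/11}
Op 11: unregister job_D -> active={job_C:*/11}
  job_C: interval 11, next fire after T=35 is 44
Earliest = 44, winner (lex tiebreak) = job_C

Answer: job_C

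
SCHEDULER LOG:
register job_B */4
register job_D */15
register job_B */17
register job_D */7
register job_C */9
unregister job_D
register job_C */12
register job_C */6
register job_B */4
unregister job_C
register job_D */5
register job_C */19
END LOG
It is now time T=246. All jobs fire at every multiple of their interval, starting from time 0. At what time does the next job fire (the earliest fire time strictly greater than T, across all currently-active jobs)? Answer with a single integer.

Op 1: register job_B */4 -> active={job_B:*/4}
Op 2: register job_D */15 -> active={job_B:*/4, job_D:*/15}
Op 3: register job_B */17 -> active={job_B:*/17, job_D:*/15}
Op 4: register job_D */7 -> active={job_B:*/17, job_D:*/7}
Op 5: register job_C */9 -> active={job_B:*/17, job_C:*/9, job_D:*/7}
Op 6: unregister job_D -> active={job_B:*/17, job_C:*/9}
Op 7: register job_C */12 -> active={job_B:*/17, job_C:*/12}
Op 8: register job_C */6 -> active={job_B:*/17, job_C:*/6}
Op 9: register job_B */4 -> active={job_B:*/4, job_C:*/6}
Op 10: unregister job_C -> active={job_B:*/4}
Op 11: register job_D */5 -> active={job_B:*/4, job_D:*/5}
Op 12: register job_C */19 -> active={job_B:*/4, job_C:*/19, job_D:*/5}
  job_B: interval 4, next fire after T=246 is 248
  job_C: interval 19, next fire after T=246 is 247
  job_D: interval 5, next fire after T=246 is 250
Earliest fire time = 247 (job job_C)

Answer: 247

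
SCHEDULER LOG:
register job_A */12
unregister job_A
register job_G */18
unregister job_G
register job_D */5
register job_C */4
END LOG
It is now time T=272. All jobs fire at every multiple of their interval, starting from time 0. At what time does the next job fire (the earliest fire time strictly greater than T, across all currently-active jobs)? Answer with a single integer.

Answer: 275

Derivation:
Op 1: register job_A */12 -> active={job_A:*/12}
Op 2: unregister job_A -> active={}
Op 3: register job_G */18 -> active={job_G:*/18}
Op 4: unregister job_G -> active={}
Op 5: register job_D */5 -> active={job_D:*/5}
Op 6: register job_C */4 -> active={job_C:*/4, job_D:*/5}
  job_C: interval 4, next fire after T=272 is 276
  job_D: interval 5, next fire after T=272 is 275
Earliest fire time = 275 (job job_D)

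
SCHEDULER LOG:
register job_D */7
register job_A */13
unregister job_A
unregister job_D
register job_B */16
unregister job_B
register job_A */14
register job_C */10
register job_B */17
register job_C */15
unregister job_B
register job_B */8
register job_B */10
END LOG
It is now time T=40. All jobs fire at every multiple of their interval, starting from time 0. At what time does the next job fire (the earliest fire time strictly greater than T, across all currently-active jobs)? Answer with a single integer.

Answer: 42

Derivation:
Op 1: register job_D */7 -> active={job_D:*/7}
Op 2: register job_A */13 -> active={job_A:*/13, job_D:*/7}
Op 3: unregister job_A -> active={job_D:*/7}
Op 4: unregister job_D -> active={}
Op 5: register job_B */16 -> active={job_B:*/16}
Op 6: unregister job_B -> active={}
Op 7: register job_A */14 -> active={job_A:*/14}
Op 8: register job_C */10 -> active={job_A:*/14, job_C:*/10}
Op 9: register job_B */17 -> active={job_A:*/14, job_B:*/17, job_C:*/10}
Op 10: register job_C */15 -> active={job_A:*/14, job_B:*/17, job_C:*/15}
Op 11: unregister job_B -> active={job_A:*/14, job_C:*/15}
Op 12: register job_B */8 -> active={job_A:*/14, job_B:*/8, job_C:*/15}
Op 13: register job_B */10 -> active={job_A:*/14, job_B:*/10, job_C:*/15}
  job_A: interval 14, next fire after T=40 is 42
  job_B: interval 10, next fire after T=40 is 50
  job_C: interval 15, next fire after T=40 is 45
Earliest fire time = 42 (job job_A)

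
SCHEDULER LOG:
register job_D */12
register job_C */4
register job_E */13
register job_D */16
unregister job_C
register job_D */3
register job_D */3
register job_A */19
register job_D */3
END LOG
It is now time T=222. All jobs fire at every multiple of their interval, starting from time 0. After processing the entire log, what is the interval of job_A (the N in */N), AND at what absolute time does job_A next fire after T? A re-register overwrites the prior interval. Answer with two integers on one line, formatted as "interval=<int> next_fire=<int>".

Answer: interval=19 next_fire=228

Derivation:
Op 1: register job_D */12 -> active={job_D:*/12}
Op 2: register job_C */4 -> active={job_C:*/4, job_D:*/12}
Op 3: register job_E */13 -> active={job_C:*/4, job_D:*/12, job_E:*/13}
Op 4: register job_D */16 -> active={job_C:*/4, job_D:*/16, job_E:*/13}
Op 5: unregister job_C -> active={job_D:*/16, job_E:*/13}
Op 6: register job_D */3 -> active={job_D:*/3, job_E:*/13}
Op 7: register job_D */3 -> active={job_D:*/3, job_E:*/13}
Op 8: register job_A */19 -> active={job_A:*/19, job_D:*/3, job_E:*/13}
Op 9: register job_D */3 -> active={job_A:*/19, job_D:*/3, job_E:*/13}
Final interval of job_A = 19
Next fire of job_A after T=222: (222//19+1)*19 = 228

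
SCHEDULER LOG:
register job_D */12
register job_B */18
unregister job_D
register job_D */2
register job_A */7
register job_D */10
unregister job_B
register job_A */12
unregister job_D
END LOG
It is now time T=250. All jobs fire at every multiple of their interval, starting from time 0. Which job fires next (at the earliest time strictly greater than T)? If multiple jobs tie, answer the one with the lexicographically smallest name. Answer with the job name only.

Answer: job_A

Derivation:
Op 1: register job_D */12 -> active={job_D:*/12}
Op 2: register job_B */18 -> active={job_B:*/18, job_D:*/12}
Op 3: unregister job_D -> active={job_B:*/18}
Op 4: register job_D */2 -> active={job_B:*/18, job_D:*/2}
Op 5: register job_A */7 -> active={job_A:*/7, job_B:*/18, job_D:*/2}
Op 6: register job_D */10 -> active={job_A:*/7, job_B:*/18, job_D:*/10}
Op 7: unregister job_B -> active={job_A:*/7, job_D:*/10}
Op 8: register job_A */12 -> active={job_A:*/12, job_D:*/10}
Op 9: unregister job_D -> active={job_A:*/12}
  job_A: interval 12, next fire after T=250 is 252
Earliest = 252, winner (lex tiebreak) = job_A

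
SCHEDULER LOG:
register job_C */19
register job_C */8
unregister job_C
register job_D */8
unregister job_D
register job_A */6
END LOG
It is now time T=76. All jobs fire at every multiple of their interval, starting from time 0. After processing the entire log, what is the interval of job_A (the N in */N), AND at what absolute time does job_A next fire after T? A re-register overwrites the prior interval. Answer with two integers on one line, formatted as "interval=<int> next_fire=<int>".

Op 1: register job_C */19 -> active={job_C:*/19}
Op 2: register job_C */8 -> active={job_C:*/8}
Op 3: unregister job_C -> active={}
Op 4: register job_D */8 -> active={job_D:*/8}
Op 5: unregister job_D -> active={}
Op 6: register job_A */6 -> active={job_A:*/6}
Final interval of job_A = 6
Next fire of job_A after T=76: (76//6+1)*6 = 78

Answer: interval=6 next_fire=78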